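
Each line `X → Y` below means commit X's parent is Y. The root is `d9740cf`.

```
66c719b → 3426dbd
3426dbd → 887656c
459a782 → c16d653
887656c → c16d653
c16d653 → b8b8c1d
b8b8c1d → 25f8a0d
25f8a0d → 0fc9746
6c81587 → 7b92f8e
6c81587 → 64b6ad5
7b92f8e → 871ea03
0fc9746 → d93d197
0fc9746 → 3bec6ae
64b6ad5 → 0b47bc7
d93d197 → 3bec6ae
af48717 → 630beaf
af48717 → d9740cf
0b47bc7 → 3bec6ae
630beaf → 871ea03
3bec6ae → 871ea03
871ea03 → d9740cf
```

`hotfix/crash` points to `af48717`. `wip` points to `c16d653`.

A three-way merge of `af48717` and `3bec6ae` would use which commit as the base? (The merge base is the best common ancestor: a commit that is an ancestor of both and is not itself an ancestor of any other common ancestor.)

871ea03

Ancestors of af48717: {630beaf, 871ea03, af48717, d9740cf}.
Ancestors of 3bec6ae: {3bec6ae, 871ea03, d9740cf}.
Common ancestors: {871ea03, d9740cf}.
Among these, 871ea03 is not an ancestor of any other common ancestor — it is the merge base.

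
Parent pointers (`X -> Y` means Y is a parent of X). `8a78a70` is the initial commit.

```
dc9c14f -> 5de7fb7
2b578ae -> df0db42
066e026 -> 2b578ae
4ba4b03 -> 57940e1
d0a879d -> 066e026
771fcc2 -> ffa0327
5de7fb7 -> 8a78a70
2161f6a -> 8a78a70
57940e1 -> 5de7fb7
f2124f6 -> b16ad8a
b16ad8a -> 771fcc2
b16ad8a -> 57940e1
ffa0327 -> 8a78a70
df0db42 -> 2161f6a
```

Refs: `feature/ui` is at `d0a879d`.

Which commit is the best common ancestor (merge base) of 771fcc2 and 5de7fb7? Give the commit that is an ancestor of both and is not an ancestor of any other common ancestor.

8a78a70

Ancestors of 771fcc2: {771fcc2, 8a78a70, ffa0327}.
Ancestors of 5de7fb7: {5de7fb7, 8a78a70}.
Common ancestors: {8a78a70}.
The only common ancestor is 8a78a70, so it is the merge base.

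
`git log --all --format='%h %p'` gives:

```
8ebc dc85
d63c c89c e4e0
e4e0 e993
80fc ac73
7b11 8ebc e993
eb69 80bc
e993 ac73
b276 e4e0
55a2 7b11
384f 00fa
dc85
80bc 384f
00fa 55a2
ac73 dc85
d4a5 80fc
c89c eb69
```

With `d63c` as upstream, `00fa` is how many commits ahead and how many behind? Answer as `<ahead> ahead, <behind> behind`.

0 ahead, 6 behind

Reachable from 00fa: {00fa, 55a2, 7b11, 8ebc, ac73, dc85, e993}.
Reachable from d63c: {00fa, 384f, 55a2, 7b11, 80bc, 8ebc, ac73, c89c, d63c, dc85, e4e0, e993, eb69}.
Only in 00fa's history (ahead): {} — 0.
Only in d63c's history (behind): {384f, 80bc, c89c, d63c, e4e0, eb69} — 6.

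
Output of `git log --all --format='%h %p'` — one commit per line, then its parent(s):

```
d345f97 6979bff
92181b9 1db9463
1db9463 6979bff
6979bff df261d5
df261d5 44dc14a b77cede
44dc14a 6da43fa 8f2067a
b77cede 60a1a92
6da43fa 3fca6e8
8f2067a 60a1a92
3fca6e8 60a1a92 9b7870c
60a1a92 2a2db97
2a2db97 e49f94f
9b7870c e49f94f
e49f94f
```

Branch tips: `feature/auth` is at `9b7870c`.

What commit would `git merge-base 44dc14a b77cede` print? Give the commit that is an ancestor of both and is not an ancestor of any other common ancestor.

Ancestors of 44dc14a: {2a2db97, 3fca6e8, 44dc14a, 60a1a92, 6da43fa, 8f2067a, 9b7870c, e49f94f}.
Ancestors of b77cede: {2a2db97, 60a1a92, b77cede, e49f94f}.
Common ancestors: {2a2db97, 60a1a92, e49f94f}.
Among these, 60a1a92 is not an ancestor of any other common ancestor — it is the merge base.

60a1a92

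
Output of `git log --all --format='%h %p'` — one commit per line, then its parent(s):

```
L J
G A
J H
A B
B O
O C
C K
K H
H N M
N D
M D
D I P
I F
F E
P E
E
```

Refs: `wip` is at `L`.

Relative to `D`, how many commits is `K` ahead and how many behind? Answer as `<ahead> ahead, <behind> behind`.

4 ahead, 0 behind

Reachable from K: {D, E, F, H, I, K, M, N, P}.
Reachable from D: {D, E, F, I, P}.
Only in K's history (ahead): {H, K, M, N} — 4.
Only in D's history (behind): {} — 0.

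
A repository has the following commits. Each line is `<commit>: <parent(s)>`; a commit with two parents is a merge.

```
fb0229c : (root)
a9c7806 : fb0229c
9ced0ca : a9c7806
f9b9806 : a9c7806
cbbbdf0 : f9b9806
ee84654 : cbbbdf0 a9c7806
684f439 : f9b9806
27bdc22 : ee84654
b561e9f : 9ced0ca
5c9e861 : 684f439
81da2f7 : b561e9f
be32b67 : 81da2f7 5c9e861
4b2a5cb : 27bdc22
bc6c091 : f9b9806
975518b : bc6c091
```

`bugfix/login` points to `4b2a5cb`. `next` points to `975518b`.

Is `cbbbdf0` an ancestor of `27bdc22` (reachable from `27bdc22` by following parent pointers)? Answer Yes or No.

Yes

Ancestors of 27bdc22 (commits reachable by following parents): {27bdc22, a9c7806, cbbbdf0, ee84654, f9b9806, fb0229c}.
cbbbdf0 is in that set, so it is an ancestor of 27bdc22.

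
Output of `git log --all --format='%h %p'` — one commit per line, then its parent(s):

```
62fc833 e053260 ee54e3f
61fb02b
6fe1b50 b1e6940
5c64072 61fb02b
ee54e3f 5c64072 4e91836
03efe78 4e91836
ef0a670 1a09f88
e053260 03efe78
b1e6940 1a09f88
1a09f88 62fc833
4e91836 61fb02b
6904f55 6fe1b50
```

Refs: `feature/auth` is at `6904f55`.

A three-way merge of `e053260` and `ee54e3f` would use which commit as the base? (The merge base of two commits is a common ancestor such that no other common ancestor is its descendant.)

Ancestors of e053260: {03efe78, 4e91836, 61fb02b, e053260}.
Ancestors of ee54e3f: {4e91836, 5c64072, 61fb02b, ee54e3f}.
Common ancestors: {4e91836, 61fb02b}.
Among these, 4e91836 is not an ancestor of any other common ancestor — it is the merge base.

4e91836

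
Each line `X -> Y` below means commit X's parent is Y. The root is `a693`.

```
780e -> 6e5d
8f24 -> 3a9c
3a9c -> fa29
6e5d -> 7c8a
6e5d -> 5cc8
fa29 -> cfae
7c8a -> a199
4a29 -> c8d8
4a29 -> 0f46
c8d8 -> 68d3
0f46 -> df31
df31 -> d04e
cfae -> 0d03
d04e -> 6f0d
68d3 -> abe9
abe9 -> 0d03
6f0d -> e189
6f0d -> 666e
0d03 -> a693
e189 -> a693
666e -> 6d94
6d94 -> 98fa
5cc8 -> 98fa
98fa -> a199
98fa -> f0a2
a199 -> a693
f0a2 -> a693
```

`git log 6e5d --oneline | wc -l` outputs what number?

Walking parent pointers from 6e5d: reachable set = {5cc8, 6e5d, 7c8a, 98fa, a199, a693, f0a2}.
That is 7 commits.

7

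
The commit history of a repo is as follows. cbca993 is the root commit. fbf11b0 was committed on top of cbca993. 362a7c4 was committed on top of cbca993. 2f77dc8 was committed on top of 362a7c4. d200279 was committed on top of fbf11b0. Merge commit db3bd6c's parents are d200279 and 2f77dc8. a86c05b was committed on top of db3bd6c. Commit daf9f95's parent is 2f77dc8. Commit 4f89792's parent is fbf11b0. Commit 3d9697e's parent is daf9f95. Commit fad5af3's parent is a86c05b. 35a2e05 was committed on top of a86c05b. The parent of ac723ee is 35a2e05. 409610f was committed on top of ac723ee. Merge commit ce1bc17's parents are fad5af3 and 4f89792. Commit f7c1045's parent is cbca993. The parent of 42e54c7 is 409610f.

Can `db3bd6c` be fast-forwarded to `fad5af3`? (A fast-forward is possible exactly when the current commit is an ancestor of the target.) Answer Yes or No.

A fast-forward from db3bd6c to fad5af3 is possible iff db3bd6c is an ancestor of fad5af3.
Ancestors of fad5af3: {2f77dc8, 362a7c4, a86c05b, cbca993, d200279, db3bd6c, fad5af3, fbf11b0}.
db3bd6c is among them, so fast-forward is possible.

Yes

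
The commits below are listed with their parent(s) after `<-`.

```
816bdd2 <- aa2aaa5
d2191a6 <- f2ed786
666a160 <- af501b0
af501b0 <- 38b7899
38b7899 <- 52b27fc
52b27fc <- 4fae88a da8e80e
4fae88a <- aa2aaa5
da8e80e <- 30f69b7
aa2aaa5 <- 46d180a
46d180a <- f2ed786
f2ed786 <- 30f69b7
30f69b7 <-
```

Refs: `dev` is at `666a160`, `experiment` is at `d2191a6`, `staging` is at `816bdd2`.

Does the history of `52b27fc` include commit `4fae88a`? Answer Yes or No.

Yes

Ancestors of 52b27fc (commits reachable by following parents): {30f69b7, 46d180a, 4fae88a, 52b27fc, aa2aaa5, da8e80e, f2ed786}.
4fae88a is in that set, so it is an ancestor of 52b27fc.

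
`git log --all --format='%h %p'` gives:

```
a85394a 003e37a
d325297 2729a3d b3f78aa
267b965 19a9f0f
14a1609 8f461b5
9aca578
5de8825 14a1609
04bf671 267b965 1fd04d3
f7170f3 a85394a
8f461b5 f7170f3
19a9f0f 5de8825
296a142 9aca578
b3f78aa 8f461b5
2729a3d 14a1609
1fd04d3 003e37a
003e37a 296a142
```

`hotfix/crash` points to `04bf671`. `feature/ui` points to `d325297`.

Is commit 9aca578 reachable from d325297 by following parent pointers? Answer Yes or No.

Yes

Ancestors of d325297 (commits reachable by following parents): {003e37a, 14a1609, 2729a3d, 296a142, 8f461b5, 9aca578, a85394a, b3f78aa, d325297, f7170f3}.
9aca578 is in that set, so it is an ancestor of d325297.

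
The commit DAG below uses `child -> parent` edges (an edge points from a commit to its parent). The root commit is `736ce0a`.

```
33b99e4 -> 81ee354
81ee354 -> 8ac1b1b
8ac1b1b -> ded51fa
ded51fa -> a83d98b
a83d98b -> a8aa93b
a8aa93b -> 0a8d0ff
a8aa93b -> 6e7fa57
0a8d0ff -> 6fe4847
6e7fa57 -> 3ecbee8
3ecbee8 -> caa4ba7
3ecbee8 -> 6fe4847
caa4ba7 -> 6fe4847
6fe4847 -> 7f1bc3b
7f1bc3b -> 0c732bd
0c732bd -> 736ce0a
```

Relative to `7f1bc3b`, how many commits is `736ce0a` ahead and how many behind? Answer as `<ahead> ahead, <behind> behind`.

0 ahead, 2 behind

Reachable from 736ce0a: {736ce0a}.
Reachable from 7f1bc3b: {0c732bd, 736ce0a, 7f1bc3b}.
Only in 736ce0a's history (ahead): {} — 0.
Only in 7f1bc3b's history (behind): {0c732bd, 7f1bc3b} — 2.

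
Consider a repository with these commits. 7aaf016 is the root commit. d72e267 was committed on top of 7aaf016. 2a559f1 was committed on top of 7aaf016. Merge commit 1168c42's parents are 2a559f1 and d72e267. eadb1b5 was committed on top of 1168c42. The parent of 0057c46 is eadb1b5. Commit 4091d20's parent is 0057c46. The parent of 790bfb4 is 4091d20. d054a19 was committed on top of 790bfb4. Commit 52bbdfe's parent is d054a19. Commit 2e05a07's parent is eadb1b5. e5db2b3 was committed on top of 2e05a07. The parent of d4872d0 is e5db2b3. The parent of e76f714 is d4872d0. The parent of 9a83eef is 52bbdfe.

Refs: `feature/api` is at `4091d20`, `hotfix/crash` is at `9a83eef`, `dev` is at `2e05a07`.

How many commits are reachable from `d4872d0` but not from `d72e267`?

Reachable from d4872d0: {1168c42, 2a559f1, 2e05a07, 7aaf016, d4872d0, d72e267, e5db2b3, eadb1b5}.
Reachable from d72e267: {7aaf016, d72e267}.
In d4872d0's history but not d72e267's: {1168c42, 2a559f1, 2e05a07, d4872d0, e5db2b3, eadb1b5} — 6 commits.

6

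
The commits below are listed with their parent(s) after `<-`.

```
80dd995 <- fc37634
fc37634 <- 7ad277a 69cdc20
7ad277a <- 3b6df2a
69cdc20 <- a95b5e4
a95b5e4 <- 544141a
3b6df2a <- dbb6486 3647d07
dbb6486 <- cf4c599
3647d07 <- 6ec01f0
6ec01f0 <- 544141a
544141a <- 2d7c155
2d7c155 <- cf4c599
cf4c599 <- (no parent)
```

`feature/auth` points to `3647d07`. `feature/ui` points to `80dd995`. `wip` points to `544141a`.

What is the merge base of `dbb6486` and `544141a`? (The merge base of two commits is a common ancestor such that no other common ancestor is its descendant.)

cf4c599

Ancestors of dbb6486: {cf4c599, dbb6486}.
Ancestors of 544141a: {2d7c155, 544141a, cf4c599}.
Common ancestors: {cf4c599}.
The only common ancestor is cf4c599, so it is the merge base.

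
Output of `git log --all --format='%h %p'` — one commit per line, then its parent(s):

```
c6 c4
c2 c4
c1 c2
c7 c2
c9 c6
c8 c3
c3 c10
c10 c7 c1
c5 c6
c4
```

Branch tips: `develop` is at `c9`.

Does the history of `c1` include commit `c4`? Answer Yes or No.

Yes

Ancestors of c1 (commits reachable by following parents): {c1, c2, c4}.
c4 is in that set, so it is an ancestor of c1.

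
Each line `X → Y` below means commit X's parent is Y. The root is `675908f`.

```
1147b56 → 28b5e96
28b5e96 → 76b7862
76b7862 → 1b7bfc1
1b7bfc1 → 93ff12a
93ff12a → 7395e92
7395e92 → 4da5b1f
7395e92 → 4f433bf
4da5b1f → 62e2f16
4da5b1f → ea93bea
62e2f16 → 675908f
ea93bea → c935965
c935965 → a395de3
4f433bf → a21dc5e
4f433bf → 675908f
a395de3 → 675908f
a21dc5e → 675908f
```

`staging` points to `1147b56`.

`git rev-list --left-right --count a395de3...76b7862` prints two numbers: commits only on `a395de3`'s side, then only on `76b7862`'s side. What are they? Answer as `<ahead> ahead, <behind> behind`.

Reachable from a395de3: {675908f, a395de3}.
Reachable from 76b7862: {1b7bfc1, 4da5b1f, 4f433bf, 62e2f16, 675908f, 7395e92, 76b7862, 93ff12a, a21dc5e, a395de3, c935965, ea93bea}.
Only in a395de3's history (ahead): {} — 0.
Only in 76b7862's history (behind): {1b7bfc1, 4da5b1f, 4f433bf, 62e2f16, 7395e92, 76b7862, 93ff12a, a21dc5e, c935965, ea93bea} — 10.

0 ahead, 10 behind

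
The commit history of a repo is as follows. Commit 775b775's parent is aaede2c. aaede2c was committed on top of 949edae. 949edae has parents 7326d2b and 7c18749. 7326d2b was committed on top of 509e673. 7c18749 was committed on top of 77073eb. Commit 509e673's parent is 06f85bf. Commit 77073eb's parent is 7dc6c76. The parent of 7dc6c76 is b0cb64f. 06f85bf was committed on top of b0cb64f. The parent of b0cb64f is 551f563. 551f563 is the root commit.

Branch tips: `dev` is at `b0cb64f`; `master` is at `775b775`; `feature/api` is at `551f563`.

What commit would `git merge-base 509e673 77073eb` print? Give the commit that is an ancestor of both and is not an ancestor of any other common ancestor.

Ancestors of 509e673: {06f85bf, 509e673, 551f563, b0cb64f}.
Ancestors of 77073eb: {551f563, 77073eb, 7dc6c76, b0cb64f}.
Common ancestors: {551f563, b0cb64f}.
Among these, b0cb64f is not an ancestor of any other common ancestor — it is the merge base.

b0cb64f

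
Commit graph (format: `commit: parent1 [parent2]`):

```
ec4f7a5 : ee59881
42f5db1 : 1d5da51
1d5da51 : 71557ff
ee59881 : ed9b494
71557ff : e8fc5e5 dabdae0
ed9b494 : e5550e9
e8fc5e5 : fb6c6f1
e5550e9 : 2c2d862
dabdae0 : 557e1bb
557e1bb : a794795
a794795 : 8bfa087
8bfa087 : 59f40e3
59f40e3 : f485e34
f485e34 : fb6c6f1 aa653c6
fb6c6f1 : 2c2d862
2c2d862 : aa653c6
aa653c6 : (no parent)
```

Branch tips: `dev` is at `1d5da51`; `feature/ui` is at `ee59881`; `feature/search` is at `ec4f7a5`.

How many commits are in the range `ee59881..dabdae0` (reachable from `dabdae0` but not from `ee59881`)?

Reachable from dabdae0: {2c2d862, 557e1bb, 59f40e3, 8bfa087, a794795, aa653c6, dabdae0, f485e34, fb6c6f1}.
Reachable from ee59881: {2c2d862, aa653c6, e5550e9, ed9b494, ee59881}.
In dabdae0's history but not ee59881's: {557e1bb, 59f40e3, 8bfa087, a794795, dabdae0, f485e34, fb6c6f1} — 7 commits.

7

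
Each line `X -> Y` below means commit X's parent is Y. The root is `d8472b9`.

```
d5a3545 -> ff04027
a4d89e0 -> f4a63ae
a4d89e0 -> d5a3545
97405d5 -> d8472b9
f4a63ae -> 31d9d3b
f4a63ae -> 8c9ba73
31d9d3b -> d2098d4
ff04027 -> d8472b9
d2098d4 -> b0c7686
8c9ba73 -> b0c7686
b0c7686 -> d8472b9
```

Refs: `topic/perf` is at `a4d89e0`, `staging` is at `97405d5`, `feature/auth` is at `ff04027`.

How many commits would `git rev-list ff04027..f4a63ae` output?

5

Reachable from f4a63ae: {31d9d3b, 8c9ba73, b0c7686, d2098d4, d8472b9, f4a63ae}.
Reachable from ff04027: {d8472b9, ff04027}.
In f4a63ae's history but not ff04027's: {31d9d3b, 8c9ba73, b0c7686, d2098d4, f4a63ae} — 5 commits.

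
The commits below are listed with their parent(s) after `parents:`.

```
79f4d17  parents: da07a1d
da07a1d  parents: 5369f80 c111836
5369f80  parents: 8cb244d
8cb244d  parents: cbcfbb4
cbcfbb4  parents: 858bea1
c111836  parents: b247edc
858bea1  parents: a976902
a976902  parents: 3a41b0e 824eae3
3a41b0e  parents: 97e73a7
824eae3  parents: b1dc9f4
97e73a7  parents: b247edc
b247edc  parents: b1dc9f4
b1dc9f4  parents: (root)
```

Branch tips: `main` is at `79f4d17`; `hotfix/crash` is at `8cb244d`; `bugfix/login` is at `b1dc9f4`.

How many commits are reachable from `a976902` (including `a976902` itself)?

Walking parent pointers from a976902: reachable set = {3a41b0e, 824eae3, 97e73a7, a976902, b1dc9f4, b247edc}.
That is 6 commits.

6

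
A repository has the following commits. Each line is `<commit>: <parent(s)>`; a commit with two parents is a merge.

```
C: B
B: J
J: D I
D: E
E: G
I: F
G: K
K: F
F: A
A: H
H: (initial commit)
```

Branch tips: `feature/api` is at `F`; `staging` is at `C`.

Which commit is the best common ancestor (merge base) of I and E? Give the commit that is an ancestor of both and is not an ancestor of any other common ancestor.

Ancestors of I: {A, F, H, I}.
Ancestors of E: {A, E, F, G, H, K}.
Common ancestors: {A, F, H}.
Among these, F is not an ancestor of any other common ancestor — it is the merge base.

F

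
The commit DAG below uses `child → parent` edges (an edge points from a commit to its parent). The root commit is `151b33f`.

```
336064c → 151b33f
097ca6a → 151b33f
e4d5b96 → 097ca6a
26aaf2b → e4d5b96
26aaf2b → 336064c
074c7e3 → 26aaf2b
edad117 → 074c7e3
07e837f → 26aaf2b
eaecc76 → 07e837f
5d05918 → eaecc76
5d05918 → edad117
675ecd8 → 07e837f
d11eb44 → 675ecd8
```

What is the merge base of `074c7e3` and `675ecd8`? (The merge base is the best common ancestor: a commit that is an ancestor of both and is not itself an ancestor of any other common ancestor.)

26aaf2b

Ancestors of 074c7e3: {074c7e3, 097ca6a, 151b33f, 26aaf2b, 336064c, e4d5b96}.
Ancestors of 675ecd8: {07e837f, 097ca6a, 151b33f, 26aaf2b, 336064c, 675ecd8, e4d5b96}.
Common ancestors: {097ca6a, 151b33f, 26aaf2b, 336064c, e4d5b96}.
Among these, 26aaf2b is not an ancestor of any other common ancestor — it is the merge base.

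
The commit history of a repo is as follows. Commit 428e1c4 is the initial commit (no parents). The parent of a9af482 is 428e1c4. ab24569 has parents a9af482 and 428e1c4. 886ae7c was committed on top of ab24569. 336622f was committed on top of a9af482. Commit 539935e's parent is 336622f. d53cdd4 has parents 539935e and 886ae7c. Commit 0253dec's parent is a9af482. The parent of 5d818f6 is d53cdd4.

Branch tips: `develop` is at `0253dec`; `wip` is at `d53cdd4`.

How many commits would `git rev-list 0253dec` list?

Walking parent pointers from 0253dec: reachable set = {0253dec, 428e1c4, a9af482}.
That is 3 commits.

3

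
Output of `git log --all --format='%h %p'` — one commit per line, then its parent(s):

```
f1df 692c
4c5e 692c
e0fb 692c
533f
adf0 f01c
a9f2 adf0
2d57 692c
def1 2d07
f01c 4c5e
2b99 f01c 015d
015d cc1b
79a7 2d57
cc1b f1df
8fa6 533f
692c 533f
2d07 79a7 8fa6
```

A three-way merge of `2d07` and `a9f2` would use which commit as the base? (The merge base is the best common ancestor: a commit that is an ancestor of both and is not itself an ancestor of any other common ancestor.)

692c

Ancestors of 2d07: {2d07, 2d57, 533f, 692c, 79a7, 8fa6}.
Ancestors of a9f2: {4c5e, 533f, 692c, a9f2, adf0, f01c}.
Common ancestors: {533f, 692c}.
Among these, 692c is not an ancestor of any other common ancestor — it is the merge base.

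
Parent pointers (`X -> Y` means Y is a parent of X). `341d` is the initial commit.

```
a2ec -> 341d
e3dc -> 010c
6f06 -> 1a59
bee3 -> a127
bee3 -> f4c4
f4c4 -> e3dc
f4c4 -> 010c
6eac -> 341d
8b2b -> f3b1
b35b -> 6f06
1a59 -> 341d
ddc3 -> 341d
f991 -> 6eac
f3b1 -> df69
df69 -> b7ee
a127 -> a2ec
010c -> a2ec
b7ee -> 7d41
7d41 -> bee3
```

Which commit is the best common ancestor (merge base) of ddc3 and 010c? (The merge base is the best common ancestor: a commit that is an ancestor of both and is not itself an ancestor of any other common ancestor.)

Ancestors of ddc3: {341d, ddc3}.
Ancestors of 010c: {010c, 341d, a2ec}.
Common ancestors: {341d}.
The only common ancestor is 341d, so it is the merge base.

341d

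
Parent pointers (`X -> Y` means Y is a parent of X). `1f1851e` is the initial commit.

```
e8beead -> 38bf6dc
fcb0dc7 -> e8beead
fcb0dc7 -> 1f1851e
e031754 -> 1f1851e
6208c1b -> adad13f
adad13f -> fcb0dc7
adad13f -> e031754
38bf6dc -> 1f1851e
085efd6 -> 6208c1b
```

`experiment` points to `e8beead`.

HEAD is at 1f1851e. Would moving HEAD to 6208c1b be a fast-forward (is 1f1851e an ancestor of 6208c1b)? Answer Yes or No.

Yes

A fast-forward from 1f1851e to 6208c1b is possible iff 1f1851e is an ancestor of 6208c1b.
Ancestors of 6208c1b: {1f1851e, 38bf6dc, 6208c1b, adad13f, e031754, e8beead, fcb0dc7}.
1f1851e is among them, so fast-forward is possible.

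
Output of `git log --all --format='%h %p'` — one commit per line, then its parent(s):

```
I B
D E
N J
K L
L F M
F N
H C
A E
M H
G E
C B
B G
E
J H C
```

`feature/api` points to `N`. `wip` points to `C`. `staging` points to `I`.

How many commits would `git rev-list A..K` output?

10

Reachable from K: {B, C, E, F, G, H, J, K, L, M, N}.
Reachable from A: {A, E}.
In K's history but not A's: {B, C, F, G, H, J, K, L, M, N} — 10 commits.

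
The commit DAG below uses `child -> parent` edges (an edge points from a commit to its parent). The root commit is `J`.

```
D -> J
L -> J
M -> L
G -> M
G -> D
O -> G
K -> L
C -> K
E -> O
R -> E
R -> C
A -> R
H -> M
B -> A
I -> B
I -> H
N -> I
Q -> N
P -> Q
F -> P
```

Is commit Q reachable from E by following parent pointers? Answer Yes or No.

No

Ancestors of E: {D, E, G, J, L, M, O}.
Q is not in that set, so it is not an ancestor of E.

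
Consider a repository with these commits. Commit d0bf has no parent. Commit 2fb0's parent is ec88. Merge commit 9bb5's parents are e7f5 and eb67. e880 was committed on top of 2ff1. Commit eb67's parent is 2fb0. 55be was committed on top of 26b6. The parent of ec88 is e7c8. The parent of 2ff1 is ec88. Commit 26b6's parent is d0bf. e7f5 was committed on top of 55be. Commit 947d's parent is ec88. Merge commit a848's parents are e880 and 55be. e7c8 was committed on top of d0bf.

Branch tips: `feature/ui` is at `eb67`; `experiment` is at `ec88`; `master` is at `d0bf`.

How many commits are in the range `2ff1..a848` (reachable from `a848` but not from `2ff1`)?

Reachable from a848: {26b6, 2ff1, 55be, a848, d0bf, e7c8, e880, ec88}.
Reachable from 2ff1: {2ff1, d0bf, e7c8, ec88}.
In a848's history but not 2ff1's: {26b6, 55be, a848, e880} — 4 commits.

4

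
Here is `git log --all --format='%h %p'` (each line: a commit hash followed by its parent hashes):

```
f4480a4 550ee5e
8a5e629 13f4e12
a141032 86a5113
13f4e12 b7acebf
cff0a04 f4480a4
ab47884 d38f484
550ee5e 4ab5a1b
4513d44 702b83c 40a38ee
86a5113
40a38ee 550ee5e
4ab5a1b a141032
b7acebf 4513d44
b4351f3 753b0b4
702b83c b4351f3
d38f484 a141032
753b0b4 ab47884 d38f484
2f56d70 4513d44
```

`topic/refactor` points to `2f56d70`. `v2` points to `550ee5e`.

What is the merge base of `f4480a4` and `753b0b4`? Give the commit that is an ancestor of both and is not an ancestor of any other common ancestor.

Ancestors of f4480a4: {4ab5a1b, 550ee5e, 86a5113, a141032, f4480a4}.
Ancestors of 753b0b4: {753b0b4, 86a5113, a141032, ab47884, d38f484}.
Common ancestors: {86a5113, a141032}.
Among these, a141032 is not an ancestor of any other common ancestor — it is the merge base.

a141032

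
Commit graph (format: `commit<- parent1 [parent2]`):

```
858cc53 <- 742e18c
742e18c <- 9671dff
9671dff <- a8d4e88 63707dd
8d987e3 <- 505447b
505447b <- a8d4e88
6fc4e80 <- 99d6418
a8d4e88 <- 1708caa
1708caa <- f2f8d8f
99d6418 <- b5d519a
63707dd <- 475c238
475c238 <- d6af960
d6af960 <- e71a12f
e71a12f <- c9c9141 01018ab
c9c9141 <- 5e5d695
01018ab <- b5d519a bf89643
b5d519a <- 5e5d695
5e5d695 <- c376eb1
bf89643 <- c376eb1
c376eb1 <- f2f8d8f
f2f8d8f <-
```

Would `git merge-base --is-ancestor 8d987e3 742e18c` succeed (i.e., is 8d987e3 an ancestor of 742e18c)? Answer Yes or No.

No

Ancestors of 742e18c: {01018ab, 1708caa, 475c238, 5e5d695, 63707dd, 742e18c, 9671dff, a8d4e88, b5d519a, bf89643, c376eb1, c9c9141, d6af960, e71a12f, f2f8d8f}.
8d987e3 is not in that set, so it is not an ancestor of 742e18c.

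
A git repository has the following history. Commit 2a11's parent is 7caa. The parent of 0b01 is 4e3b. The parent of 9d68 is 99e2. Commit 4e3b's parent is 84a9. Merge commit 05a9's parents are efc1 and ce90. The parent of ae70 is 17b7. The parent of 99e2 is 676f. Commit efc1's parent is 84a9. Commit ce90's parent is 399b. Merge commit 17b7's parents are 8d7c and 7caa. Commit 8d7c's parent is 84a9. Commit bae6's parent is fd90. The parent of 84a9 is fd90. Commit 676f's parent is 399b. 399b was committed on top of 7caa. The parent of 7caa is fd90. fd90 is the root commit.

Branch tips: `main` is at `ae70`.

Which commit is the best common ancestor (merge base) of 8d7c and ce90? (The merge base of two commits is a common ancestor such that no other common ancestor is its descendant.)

fd90

Ancestors of 8d7c: {84a9, 8d7c, fd90}.
Ancestors of ce90: {399b, 7caa, ce90, fd90}.
Common ancestors: {fd90}.
The only common ancestor is fd90, so it is the merge base.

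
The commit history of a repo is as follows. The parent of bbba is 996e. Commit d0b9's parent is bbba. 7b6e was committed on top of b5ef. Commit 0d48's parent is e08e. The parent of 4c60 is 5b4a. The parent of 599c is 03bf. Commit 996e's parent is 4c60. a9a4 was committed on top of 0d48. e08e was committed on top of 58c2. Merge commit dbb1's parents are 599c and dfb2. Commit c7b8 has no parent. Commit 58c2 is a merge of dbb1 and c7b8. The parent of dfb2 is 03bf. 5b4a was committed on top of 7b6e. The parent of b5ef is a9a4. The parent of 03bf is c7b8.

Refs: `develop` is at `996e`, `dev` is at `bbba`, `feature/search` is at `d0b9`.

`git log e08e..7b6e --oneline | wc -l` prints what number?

4

Reachable from 7b6e: {03bf, 0d48, 58c2, 599c, 7b6e, a9a4, b5ef, c7b8, dbb1, dfb2, e08e}.
Reachable from e08e: {03bf, 58c2, 599c, c7b8, dbb1, dfb2, e08e}.
In 7b6e's history but not e08e's: {0d48, 7b6e, a9a4, b5ef} — 4 commits.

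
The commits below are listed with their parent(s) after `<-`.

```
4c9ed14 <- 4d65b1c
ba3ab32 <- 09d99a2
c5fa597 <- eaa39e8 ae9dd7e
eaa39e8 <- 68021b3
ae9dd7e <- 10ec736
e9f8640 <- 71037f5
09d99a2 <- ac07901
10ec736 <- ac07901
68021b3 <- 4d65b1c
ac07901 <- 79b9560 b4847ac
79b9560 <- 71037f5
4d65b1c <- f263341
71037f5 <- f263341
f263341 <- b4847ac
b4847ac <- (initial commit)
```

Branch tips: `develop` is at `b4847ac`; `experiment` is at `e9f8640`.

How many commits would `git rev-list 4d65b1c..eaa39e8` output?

2

Reachable from eaa39e8: {4d65b1c, 68021b3, b4847ac, eaa39e8, f263341}.
Reachable from 4d65b1c: {4d65b1c, b4847ac, f263341}.
In eaa39e8's history but not 4d65b1c's: {68021b3, eaa39e8} — 2 commits.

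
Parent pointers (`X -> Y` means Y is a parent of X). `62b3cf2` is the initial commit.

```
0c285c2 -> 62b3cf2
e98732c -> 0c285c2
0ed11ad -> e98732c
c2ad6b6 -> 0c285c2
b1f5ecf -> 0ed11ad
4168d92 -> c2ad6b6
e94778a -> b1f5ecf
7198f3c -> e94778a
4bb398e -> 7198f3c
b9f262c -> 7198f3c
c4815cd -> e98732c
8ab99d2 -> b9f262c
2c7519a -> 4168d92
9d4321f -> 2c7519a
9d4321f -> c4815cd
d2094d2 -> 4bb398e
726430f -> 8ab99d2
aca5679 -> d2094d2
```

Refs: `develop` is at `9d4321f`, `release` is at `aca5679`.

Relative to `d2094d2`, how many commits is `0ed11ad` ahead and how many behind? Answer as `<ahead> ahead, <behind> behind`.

Reachable from 0ed11ad: {0c285c2, 0ed11ad, 62b3cf2, e98732c}.
Reachable from d2094d2: {0c285c2, 0ed11ad, 4bb398e, 62b3cf2, 7198f3c, b1f5ecf, d2094d2, e94778a, e98732c}.
Only in 0ed11ad's history (ahead): {} — 0.
Only in d2094d2's history (behind): {4bb398e, 7198f3c, b1f5ecf, d2094d2, e94778a} — 5.

0 ahead, 5 behind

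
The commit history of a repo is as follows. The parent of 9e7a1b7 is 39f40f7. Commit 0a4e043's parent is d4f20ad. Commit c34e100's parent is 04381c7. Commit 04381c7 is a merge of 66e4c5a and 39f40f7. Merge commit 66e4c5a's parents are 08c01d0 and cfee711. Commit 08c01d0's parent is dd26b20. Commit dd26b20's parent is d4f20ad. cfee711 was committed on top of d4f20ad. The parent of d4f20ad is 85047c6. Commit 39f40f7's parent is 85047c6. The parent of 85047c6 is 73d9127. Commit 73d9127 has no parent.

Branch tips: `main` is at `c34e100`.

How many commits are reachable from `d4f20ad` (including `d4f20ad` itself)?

Walking parent pointers from d4f20ad: reachable set = {73d9127, 85047c6, d4f20ad}.
That is 3 commits.

3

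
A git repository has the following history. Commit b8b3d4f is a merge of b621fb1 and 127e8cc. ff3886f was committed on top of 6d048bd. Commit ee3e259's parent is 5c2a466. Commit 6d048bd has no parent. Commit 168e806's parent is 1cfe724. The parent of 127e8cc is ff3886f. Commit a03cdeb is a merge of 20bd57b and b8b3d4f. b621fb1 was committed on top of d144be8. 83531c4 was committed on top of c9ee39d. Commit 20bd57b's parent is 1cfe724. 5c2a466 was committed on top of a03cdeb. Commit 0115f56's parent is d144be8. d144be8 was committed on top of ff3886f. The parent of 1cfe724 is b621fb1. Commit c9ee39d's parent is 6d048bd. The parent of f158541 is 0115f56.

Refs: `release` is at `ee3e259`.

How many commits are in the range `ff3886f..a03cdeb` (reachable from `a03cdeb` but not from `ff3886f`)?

7

Reachable from a03cdeb: {127e8cc, 1cfe724, 20bd57b, 6d048bd, a03cdeb, b621fb1, b8b3d4f, d144be8, ff3886f}.
Reachable from ff3886f: {6d048bd, ff3886f}.
In a03cdeb's history but not ff3886f's: {127e8cc, 1cfe724, 20bd57b, a03cdeb, b621fb1, b8b3d4f, d144be8} — 7 commits.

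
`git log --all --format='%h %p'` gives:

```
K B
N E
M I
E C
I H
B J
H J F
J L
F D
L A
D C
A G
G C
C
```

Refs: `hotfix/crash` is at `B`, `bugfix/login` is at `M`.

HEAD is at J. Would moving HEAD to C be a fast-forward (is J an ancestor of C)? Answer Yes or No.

No

A fast-forward from J to C is possible iff J is an ancestor of C.
Ancestors of C: {C}.
J is not among them, so fast-forward is not possible.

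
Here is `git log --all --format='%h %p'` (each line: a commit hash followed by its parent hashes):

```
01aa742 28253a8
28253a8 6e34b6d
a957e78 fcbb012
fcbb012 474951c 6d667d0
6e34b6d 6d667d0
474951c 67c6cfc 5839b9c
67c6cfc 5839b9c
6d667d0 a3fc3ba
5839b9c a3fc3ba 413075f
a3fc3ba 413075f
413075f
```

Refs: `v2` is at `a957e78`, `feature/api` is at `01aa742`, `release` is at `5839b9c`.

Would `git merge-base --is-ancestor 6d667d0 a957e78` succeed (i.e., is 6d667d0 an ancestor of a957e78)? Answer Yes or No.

Ancestors of a957e78 (commits reachable by following parents): {413075f, 474951c, 5839b9c, 67c6cfc, 6d667d0, a3fc3ba, a957e78, fcbb012}.
6d667d0 is in that set, so it is an ancestor of a957e78.

Yes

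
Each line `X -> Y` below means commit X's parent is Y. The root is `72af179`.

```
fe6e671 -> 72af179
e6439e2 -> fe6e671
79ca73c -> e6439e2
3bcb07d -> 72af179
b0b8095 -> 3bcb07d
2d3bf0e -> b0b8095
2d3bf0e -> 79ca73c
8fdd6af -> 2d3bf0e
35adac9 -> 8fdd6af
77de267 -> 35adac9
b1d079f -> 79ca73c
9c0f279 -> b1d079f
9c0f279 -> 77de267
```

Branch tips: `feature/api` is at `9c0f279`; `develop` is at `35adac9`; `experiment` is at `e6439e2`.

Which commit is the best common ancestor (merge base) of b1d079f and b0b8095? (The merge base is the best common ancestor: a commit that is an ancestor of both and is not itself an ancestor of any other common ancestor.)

Ancestors of b1d079f: {72af179, 79ca73c, b1d079f, e6439e2, fe6e671}.
Ancestors of b0b8095: {3bcb07d, 72af179, b0b8095}.
Common ancestors: {72af179}.
The only common ancestor is 72af179, so it is the merge base.

72af179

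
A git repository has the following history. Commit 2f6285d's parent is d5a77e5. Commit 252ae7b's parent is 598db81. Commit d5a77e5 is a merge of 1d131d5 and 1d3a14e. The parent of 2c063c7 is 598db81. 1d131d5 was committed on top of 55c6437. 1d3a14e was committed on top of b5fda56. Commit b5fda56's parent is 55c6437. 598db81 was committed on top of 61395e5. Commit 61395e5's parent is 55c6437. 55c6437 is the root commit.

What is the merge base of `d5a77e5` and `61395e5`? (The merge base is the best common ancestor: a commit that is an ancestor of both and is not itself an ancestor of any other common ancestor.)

55c6437

Ancestors of d5a77e5: {1d131d5, 1d3a14e, 55c6437, b5fda56, d5a77e5}.
Ancestors of 61395e5: {55c6437, 61395e5}.
Common ancestors: {55c6437}.
The only common ancestor is 55c6437, so it is the merge base.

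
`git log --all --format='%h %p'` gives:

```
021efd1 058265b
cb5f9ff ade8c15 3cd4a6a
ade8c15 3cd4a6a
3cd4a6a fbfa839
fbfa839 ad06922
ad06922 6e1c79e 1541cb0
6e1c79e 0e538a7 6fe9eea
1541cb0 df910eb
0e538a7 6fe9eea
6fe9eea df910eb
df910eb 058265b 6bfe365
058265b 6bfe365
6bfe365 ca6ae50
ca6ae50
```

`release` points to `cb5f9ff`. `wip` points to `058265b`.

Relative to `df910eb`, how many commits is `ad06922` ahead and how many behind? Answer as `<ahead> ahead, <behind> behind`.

5 ahead, 0 behind

Reachable from ad06922: {058265b, 0e538a7, 1541cb0, 6bfe365, 6e1c79e, 6fe9eea, ad06922, ca6ae50, df910eb}.
Reachable from df910eb: {058265b, 6bfe365, ca6ae50, df910eb}.
Only in ad06922's history (ahead): {0e538a7, 1541cb0, 6e1c79e, 6fe9eea, ad06922} — 5.
Only in df910eb's history (behind): {} — 0.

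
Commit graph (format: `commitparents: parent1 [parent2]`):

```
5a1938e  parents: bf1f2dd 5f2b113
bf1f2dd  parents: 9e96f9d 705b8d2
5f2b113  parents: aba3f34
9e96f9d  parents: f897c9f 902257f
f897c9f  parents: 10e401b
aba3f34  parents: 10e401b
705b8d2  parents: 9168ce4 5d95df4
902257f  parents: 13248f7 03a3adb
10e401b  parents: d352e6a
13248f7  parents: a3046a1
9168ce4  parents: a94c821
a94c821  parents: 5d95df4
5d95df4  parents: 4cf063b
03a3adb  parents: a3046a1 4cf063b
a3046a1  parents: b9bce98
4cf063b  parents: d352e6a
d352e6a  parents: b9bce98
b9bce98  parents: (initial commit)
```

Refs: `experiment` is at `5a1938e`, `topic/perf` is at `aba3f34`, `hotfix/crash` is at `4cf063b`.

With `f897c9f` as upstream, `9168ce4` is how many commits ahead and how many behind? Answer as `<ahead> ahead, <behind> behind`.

4 ahead, 2 behind

Reachable from 9168ce4: {4cf063b, 5d95df4, 9168ce4, a94c821, b9bce98, d352e6a}.
Reachable from f897c9f: {10e401b, b9bce98, d352e6a, f897c9f}.
Only in 9168ce4's history (ahead): {4cf063b, 5d95df4, 9168ce4, a94c821} — 4.
Only in f897c9f's history (behind): {10e401b, f897c9f} — 2.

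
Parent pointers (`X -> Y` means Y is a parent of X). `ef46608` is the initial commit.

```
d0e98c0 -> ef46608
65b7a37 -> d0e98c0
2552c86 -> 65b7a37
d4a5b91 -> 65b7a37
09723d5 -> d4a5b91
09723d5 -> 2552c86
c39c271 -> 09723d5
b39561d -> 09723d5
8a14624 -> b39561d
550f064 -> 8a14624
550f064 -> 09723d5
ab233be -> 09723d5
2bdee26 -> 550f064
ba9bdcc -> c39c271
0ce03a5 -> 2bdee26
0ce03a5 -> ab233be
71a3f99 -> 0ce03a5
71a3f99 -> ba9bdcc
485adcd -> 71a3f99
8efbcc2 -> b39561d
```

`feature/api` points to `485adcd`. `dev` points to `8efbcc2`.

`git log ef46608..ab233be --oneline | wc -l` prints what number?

6

Reachable from ab233be: {09723d5, 2552c86, 65b7a37, ab233be, d0e98c0, d4a5b91, ef46608}.
Reachable from ef46608: {ef46608}.
In ab233be's history but not ef46608's: {09723d5, 2552c86, 65b7a37, ab233be, d0e98c0, d4a5b91} — 6 commits.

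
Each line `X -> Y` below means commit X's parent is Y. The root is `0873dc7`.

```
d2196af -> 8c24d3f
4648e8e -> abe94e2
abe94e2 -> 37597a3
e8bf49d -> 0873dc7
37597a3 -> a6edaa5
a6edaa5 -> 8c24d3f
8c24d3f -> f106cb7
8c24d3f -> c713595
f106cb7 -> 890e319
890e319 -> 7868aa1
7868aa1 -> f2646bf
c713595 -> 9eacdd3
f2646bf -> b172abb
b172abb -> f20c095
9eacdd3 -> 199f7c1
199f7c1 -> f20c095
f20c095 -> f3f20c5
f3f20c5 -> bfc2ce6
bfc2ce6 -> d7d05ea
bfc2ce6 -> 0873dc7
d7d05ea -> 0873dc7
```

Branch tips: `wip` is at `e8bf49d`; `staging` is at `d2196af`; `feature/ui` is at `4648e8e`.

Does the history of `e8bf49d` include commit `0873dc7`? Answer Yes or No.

Yes

Ancestors of e8bf49d (commits reachable by following parents): {0873dc7, e8bf49d}.
0873dc7 is in that set, so it is an ancestor of e8bf49d.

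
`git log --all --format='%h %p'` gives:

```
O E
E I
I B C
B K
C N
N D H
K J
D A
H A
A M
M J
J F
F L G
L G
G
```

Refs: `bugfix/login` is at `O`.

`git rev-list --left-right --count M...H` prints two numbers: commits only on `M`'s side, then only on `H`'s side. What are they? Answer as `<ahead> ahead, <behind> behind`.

0 ahead, 2 behind

Reachable from M: {F, G, J, L, M}.
Reachable from H: {A, F, G, H, J, L, M}.
Only in M's history (ahead): {} — 0.
Only in H's history (behind): {A, H} — 2.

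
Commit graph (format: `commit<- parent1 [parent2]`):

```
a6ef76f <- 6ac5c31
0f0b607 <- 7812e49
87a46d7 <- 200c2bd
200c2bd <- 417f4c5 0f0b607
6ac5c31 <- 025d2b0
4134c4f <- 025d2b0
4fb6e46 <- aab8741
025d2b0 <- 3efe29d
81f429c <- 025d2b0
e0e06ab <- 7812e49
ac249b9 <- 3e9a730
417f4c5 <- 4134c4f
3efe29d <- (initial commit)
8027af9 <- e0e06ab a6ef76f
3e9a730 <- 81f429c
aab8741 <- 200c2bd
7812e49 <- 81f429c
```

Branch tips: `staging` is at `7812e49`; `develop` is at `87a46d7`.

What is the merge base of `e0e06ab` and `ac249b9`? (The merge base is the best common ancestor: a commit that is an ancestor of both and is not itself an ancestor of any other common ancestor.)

Ancestors of e0e06ab: {025d2b0, 3efe29d, 7812e49, 81f429c, e0e06ab}.
Ancestors of ac249b9: {025d2b0, 3e9a730, 3efe29d, 81f429c, ac249b9}.
Common ancestors: {025d2b0, 3efe29d, 81f429c}.
Among these, 81f429c is not an ancestor of any other common ancestor — it is the merge base.

81f429c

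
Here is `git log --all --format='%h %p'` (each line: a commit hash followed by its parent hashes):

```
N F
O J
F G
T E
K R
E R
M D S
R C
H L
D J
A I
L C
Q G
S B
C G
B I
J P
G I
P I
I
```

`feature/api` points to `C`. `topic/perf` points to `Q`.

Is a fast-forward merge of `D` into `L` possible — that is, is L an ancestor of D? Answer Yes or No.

A fast-forward from L to D is possible iff L is an ancestor of D.
Ancestors of D: {D, I, J, P}.
L is not among them, so fast-forward is not possible.

No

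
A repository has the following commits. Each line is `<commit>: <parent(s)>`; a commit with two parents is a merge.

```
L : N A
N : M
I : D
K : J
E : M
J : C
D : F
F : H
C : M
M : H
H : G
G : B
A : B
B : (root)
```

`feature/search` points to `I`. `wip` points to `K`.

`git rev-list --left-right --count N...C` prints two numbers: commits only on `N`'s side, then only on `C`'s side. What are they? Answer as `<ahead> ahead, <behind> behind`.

Reachable from N: {B, G, H, M, N}.
Reachable from C: {B, C, G, H, M}.
Only in N's history (ahead): {N} — 1.
Only in C's history (behind): {C} — 1.

1 ahead, 1 behind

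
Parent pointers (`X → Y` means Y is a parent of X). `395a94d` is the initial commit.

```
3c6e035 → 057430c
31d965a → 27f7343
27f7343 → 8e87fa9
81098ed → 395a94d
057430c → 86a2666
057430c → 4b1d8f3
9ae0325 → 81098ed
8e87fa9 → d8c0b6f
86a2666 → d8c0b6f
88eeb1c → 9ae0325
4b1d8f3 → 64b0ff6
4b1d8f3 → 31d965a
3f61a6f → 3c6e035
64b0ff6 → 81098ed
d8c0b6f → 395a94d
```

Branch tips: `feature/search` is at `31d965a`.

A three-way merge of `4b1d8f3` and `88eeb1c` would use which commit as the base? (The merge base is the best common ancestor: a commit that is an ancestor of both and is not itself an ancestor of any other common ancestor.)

Ancestors of 4b1d8f3: {27f7343, 31d965a, 395a94d, 4b1d8f3, 64b0ff6, 81098ed, 8e87fa9, d8c0b6f}.
Ancestors of 88eeb1c: {395a94d, 81098ed, 88eeb1c, 9ae0325}.
Common ancestors: {395a94d, 81098ed}.
Among these, 81098ed is not an ancestor of any other common ancestor — it is the merge base.

81098ed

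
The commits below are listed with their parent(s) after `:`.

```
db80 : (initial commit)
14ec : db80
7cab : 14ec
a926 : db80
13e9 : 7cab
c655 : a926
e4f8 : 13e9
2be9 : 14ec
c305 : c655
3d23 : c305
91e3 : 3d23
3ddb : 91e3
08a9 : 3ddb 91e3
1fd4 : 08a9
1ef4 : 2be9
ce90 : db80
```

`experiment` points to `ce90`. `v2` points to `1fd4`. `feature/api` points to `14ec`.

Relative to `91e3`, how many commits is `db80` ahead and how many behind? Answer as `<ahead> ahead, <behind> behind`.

Reachable from db80: {db80}.
Reachable from 91e3: {3d23, 91e3, a926, c305, c655, db80}.
Only in db80's history (ahead): {} — 0.
Only in 91e3's history (behind): {3d23, 91e3, a926, c305, c655} — 5.

0 ahead, 5 behind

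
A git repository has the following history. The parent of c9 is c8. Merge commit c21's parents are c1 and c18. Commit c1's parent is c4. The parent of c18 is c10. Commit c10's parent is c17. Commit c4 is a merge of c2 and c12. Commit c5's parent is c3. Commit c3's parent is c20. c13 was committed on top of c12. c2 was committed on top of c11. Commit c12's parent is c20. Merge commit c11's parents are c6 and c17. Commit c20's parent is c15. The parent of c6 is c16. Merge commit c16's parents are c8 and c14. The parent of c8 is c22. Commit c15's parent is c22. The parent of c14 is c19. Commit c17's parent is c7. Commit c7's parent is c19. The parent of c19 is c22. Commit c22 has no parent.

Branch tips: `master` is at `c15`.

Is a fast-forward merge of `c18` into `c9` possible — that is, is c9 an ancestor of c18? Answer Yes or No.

No

A fast-forward from c9 to c18 is possible iff c9 is an ancestor of c18.
Ancestors of c18: {c10, c17, c18, c19, c22, c7}.
c9 is not among them, so fast-forward is not possible.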